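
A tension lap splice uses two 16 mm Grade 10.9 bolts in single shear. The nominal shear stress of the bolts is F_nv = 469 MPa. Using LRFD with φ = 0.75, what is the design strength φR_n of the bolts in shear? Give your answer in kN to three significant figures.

141 kN

A_b = π × 16² / 4 = 201.1 mm².
R_n = F_nv · A_b · n · n_s = 469 × 201.1 × 2 × 1 / 1000 = 188.6 kN.
Design strength φR_n = 0.75 × 188.6 = 141 kN.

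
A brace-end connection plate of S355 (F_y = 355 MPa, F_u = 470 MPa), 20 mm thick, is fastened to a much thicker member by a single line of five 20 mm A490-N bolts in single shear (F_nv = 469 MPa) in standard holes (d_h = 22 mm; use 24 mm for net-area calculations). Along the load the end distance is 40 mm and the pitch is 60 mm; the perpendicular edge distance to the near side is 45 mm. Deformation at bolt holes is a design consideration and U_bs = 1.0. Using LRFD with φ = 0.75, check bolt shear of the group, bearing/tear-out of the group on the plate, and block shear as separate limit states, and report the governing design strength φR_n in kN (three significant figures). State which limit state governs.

Bolt shear: A_b = π·20²/4 = 314.2 mm²; R_n = 469 × 314.2 × 5 × 1 / 1000 = 736.7 kN → 0.75 × 736.7 = 553 kN.
Bearing: edge l_c = 29, r_n = 327.1 kN; interior l_c = 38, r_n = 428.6 kN; R_n = 327.1 + 4·428.6 = 2042 kN → 1530 kN.
Block shear: A_gv = 5600, A_nv = 3440, A_nt = 660 mm²; R_n = min(0.6F_uA_nv, 0.6F_yA_gv) + U_bs·F_u·A_nt = 1280 kN → 960 kN.
Bolt shear governs: 553 kN.

553 kN (bolt shear governs)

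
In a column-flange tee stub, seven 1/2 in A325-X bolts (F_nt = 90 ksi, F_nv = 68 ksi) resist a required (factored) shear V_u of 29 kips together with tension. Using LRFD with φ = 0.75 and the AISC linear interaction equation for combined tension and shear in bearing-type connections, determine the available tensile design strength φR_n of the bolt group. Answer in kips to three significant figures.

82.2 kips

A_b = π·0.5²/4 = 0.1963 in²; f_rv = 29 / (7 × 0.1963) = 21.1 ksi.
F'_nt = 1.3 F_nt − (F_nt / φF_nv) f_rv = 1.3·90 − (90/(0.75·68))·21.1 = 79.77 ksi, capped at F_nt → F'_nt = 79.77 ksi.
R_n = F'_nt · A_b · n = 79.77 × 0.1963 × 7 = 109.6 kips.
Design strength φR_n = 0.75 × 109.6 = 82.2 kips.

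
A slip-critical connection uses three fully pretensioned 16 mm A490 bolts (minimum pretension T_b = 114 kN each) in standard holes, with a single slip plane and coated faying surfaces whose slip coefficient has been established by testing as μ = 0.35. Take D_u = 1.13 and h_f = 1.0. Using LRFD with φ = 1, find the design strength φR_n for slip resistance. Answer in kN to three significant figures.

R_n = μ · D_u · h_f · T_b · n_s · n_b = 0.35 × 1.13 × 1.0 × 114 × 1 × 3 = 135.3 kN.
Design strength φR_n = 1 × 135.3 = 135 kN.

135 kN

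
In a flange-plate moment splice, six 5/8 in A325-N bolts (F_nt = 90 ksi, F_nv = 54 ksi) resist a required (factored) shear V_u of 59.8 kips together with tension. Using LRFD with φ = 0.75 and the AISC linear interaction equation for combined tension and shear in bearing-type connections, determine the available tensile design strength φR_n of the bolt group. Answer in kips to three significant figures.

61.9 kips

A_b = π·0.625²/4 = 0.3068 in²; f_rv = 59.8 / (6 × 0.3068) = 32.49 ksi.
F'_nt = 1.3 F_nt − (F_nt / φF_nv) f_rv = 1.3·90 − (90/(0.75·54))·32.49 = 44.81 ksi, capped at F_nt → F'_nt = 44.81 ksi.
R_n = F'_nt · A_b · n = 44.81 × 0.3068 × 6 = 82.48 kips.
Design strength φR_n = 0.75 × 82.48 = 61.9 kips.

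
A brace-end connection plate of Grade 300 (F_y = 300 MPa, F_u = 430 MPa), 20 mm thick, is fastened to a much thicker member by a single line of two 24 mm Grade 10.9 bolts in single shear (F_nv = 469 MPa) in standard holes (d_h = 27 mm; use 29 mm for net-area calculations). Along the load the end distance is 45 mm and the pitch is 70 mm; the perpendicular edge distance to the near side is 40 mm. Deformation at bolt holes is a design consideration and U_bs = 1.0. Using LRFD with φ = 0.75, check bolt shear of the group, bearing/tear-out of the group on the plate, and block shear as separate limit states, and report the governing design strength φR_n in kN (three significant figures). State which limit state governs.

Bolt shear: A_b = π·24²/4 = 452.4 mm²; R_n = 469 × 452.4 × 2 × 1 / 1000 = 424.3 kN → 0.75 × 424.3 = 318 kN.
Bearing: edge l_c = 31.5, r_n = 325.1 kN; interior l_c = 43, r_n = 443.8 kN; R_n = 325.1 + 1·443.8 = 768.8 kN → 577 kN.
Block shear: A_gv = 2300, A_nv = 1430, A_nt = 510 mm²; R_n = min(0.6F_uA_nv, 0.6F_yA_gv) + U_bs·F_u·A_nt = 588.2 kN → 441 kN.
Bolt shear governs: 318 kN.

318 kN (bolt shear governs)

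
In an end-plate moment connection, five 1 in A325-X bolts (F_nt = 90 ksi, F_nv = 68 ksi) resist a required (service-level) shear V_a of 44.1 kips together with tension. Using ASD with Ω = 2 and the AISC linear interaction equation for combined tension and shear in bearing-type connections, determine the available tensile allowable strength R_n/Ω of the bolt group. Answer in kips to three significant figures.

171 kips

A_b = π·1²/4 = 0.7854 in²; f_rv = 44.1 / (5 × 0.7854) = 11.23 ksi.
F'_nt = 1.3 F_nt − (Ω F_nt / F_nv) f_rv = 1.3·90 − (2·90/68)·11.23 = 87.27 ksi, capped at F_nt → F'_nt = 87.27 ksi.
R_n = F'_nt · A_b · n = 87.27 × 0.7854 × 5 = 342.7 kips.
Allowable strength R_n/Ω = 342.7 / 2 = 171 kips.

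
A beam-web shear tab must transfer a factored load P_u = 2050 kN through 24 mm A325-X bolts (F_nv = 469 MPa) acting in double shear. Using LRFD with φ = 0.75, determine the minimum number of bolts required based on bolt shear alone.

7 bolts

A_b = π·24²/4 = 452.4 mm².
Per-bolt design strength φR_n = 0.75 × 469 × 452.4 × 2 / 1000 = 318.3 kN.
n ≥ 2050 / 318.3 = 6.441 → use 7 bolts.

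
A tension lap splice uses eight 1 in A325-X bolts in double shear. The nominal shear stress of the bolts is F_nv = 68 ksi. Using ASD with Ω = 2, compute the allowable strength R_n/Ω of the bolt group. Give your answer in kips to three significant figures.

427 kips

A_b = π × 1² / 4 = 0.7854 in².
R_n = F_nv · A_b · n · n_s = 68 × 0.7854 × 8 × 2 = 854.5 kips.
Allowable strength R_n/Ω = 854.5 / 2 = 427 kips.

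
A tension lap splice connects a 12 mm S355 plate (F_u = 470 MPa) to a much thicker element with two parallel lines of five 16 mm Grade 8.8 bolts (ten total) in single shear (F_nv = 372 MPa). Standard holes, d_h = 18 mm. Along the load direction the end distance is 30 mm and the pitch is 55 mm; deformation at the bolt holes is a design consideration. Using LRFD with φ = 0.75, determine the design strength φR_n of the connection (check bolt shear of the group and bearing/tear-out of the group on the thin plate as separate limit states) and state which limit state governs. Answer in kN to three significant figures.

561 kN (bolt shear governs)

Bolt shear: A_b = π·16²/4 = 201.1 mm²; R_n = 372 × 201.1 × 10 × 1 / 1000 = 748 kN → 0.75 × 748 = 561 kN.
Bearing (1.2 l_c t F_u ≤ 2.4 d t F_u): upper limit = 2.4·16·12·470 / 1000 = 216.6 kN.
  Edge l_c = 30 − 18/2 = 21 → r_n = 142.1 kN; interior l_c = 55 − 18 = 37 → r_n = 216.6 kN.
  R_n,bearing = 2·142.1 + 8·216.6 = 2017 kN → 0.75 × 2017 = 1510 kN.
Bolt shear governs: 561 kN.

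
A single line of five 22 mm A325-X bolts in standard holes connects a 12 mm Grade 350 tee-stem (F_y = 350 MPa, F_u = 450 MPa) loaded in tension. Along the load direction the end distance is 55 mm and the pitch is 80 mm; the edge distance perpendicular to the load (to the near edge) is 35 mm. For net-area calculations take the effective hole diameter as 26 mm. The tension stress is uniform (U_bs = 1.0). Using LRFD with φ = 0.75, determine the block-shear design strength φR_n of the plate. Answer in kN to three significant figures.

Shear plane L_v = 55 + 4·80 = 375 mm; A_gv = 375 × 12 = 4500 mm².
A_nv = (375 − 4.5·26) × 12 = 3096 mm².
A_nt = (35 − 0.5·26) × 12 = 264 mm².
0.6 F_u A_nv = 835.9 kN; 0.6 F_y A_gv = 945 kN → shear rupture governs the shear term.
R_n = 835.9 + 1.0 × 450 × 264 / 1000 = 954.7 kN.
Design strength φR_n = 0.75 × 954.7 = 716 kN.

716 kN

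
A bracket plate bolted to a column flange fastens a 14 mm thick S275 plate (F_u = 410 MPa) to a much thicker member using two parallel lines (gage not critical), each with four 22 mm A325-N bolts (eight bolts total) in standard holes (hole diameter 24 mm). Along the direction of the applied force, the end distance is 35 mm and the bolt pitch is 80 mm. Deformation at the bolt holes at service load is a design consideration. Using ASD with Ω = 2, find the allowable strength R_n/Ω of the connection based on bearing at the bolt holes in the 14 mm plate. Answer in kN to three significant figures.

Per bolt r_n = 1.2 l_c t F_u ≤ 2.4 d t F_u; upper limit = 2.4 × 22 × 14 × 410 / 1000 = 303.1 kN.
Edge bolt: l_c = 35 − 24/2 = 23 mm → 1.2 × 23 × 14 × 410 / 1000 = 158.4 → r_n = 158.4 kN.
Interior bolts: l_c = 80 − 24 = 56 mm → 1.2 × 56 × 14 × 410 / 1000 = 385.7 → r_n = 303.1 kN.
R_n = 2 × 158.4 + 6 × 303.1 = 2135 kN.
Allowable strength R_n/Ω = 2135 / 2 = 1070 kN.

1070 kN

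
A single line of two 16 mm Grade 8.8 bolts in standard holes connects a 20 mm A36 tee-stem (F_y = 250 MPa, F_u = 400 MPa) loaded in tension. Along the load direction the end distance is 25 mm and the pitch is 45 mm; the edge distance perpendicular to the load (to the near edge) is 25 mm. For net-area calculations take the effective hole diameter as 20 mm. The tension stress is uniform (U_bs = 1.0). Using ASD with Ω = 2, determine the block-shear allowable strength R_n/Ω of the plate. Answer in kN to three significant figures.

Shear plane L_v = 25 + 1·45 = 70 mm; A_gv = 70 × 20 = 1400 mm².
A_nv = (70 − 1.5·20) × 20 = 800 mm².
A_nt = (25 − 0.5·20) × 20 = 300 mm².
0.6 F_u A_nv = 192 kN; 0.6 F_y A_gv = 210 kN → shear rupture governs the shear term.
R_n = 192 + 1.0 × 400 × 300 / 1000 = 312 kN.
Allowable strength R_n/Ω = 312 / 2 = 156 kN.

156 kN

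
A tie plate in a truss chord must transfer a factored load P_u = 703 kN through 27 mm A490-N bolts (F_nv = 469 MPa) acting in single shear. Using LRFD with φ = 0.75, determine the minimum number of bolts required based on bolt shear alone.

A_b = π·27²/4 = 572.6 mm².
Per-bolt design strength φR_n = 0.75 × 469 × 572.6 × 1 / 1000 = 201.4 kN.
n ≥ 703 / 201.4 = 3.491 → use 4 bolts.

4 bolts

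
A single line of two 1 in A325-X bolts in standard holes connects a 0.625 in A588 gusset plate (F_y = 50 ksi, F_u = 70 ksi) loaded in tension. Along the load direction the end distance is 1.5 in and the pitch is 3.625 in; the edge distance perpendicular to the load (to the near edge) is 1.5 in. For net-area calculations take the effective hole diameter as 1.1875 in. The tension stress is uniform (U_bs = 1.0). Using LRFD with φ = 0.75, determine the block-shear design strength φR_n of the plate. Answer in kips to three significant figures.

Shear plane L_v = 1.5 + 1·3.625 = 5.125 in; A_gv = 5.125 × 0.625 = 3.203 in².
A_nv = (5.125 − 1.5·1.1875) × 0.625 = 2.09 in².
A_nt = (1.5 − 0.5·1.1875) × 0.625 = 0.5664 in².
0.6 F_u A_nv = 87.77 kips; 0.6 F_y A_gv = 96.09 kips → shear rupture governs the shear term.
R_n = 87.77 + 1.0 × 70 × 0.5664 = 127.4 kips.
Design strength φR_n = 0.75 × 127.4 = 95.6 kips.

95.6 kips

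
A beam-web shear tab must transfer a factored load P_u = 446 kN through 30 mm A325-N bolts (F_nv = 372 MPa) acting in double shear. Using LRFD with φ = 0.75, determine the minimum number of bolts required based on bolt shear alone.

2 bolts

A_b = π·30²/4 = 706.9 mm².
Per-bolt design strength φR_n = 0.75 × 372 × 706.9 × 2 / 1000 = 394.4 kN.
n ≥ 446 / 394.4 = 1.131 → use 2 bolts.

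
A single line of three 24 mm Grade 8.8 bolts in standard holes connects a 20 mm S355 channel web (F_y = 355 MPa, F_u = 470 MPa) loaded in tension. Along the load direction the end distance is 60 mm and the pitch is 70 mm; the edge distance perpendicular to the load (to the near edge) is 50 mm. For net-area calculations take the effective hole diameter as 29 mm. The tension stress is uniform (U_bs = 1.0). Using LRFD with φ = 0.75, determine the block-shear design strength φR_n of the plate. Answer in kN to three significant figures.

Shear plane L_v = 60 + 2·70 = 200 mm; A_gv = 200 × 20 = 4000 mm².
A_nv = (200 − 2.5·29) × 20 = 2550 mm².
A_nt = (50 − 0.5·29) × 20 = 710 mm².
0.6 F_u A_nv = 719.1 kN; 0.6 F_y A_gv = 852 kN → shear rupture governs the shear term.
R_n = 719.1 + 1.0 × 470 × 710 / 1000 = 1053 kN.
Design strength φR_n = 0.75 × 1053 = 790 kN.

790 kN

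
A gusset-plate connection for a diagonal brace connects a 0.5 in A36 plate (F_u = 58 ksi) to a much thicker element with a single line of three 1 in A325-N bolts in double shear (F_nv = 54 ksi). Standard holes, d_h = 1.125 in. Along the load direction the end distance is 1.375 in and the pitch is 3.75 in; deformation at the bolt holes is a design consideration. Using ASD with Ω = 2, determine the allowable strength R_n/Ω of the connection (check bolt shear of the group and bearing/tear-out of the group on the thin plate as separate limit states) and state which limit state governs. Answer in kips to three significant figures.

Bolt shear: A_b = π·1²/4 = 0.7854 in²; R_n = 54 × 0.7854 × 3 × 2 = 254.5 kips → 254.5 / 2 = 127 kips.
Bearing (1.2 l_c t F_u ≤ 2.4 d t F_u): upper limit = 2.4·1·0.5·58 = 69.6 kips.
  Edge l_c = 1.375 − 1.125/2 = 0.8125 → r_n = 28.27 kips; interior l_c = 3.75 − 1.125 = 2.625 → r_n = 69.6 kips.
  R_n,bearing = 1·28.27 + 2·69.6 = 167.5 kips → 167.5 / 2 = 83.7 kips.
Bearing governs: 83.7 kips.

83.7 kips (bearing governs)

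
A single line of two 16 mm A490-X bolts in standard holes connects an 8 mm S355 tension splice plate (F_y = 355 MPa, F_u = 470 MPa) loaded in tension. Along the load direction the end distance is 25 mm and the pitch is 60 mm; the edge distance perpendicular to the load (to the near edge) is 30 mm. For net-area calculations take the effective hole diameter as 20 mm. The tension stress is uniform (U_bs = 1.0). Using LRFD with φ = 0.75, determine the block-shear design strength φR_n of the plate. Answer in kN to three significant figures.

149 kN

Shear plane L_v = 25 + 1·60 = 85 mm; A_gv = 85 × 8 = 680 mm².
A_nv = (85 − 1.5·20) × 8 = 440 mm².
A_nt = (30 − 0.5·20) × 8 = 160 mm².
0.6 F_u A_nv = 124.1 kN; 0.6 F_y A_gv = 144.8 kN → shear rupture governs the shear term.
R_n = 124.1 + 1.0 × 470 × 160 / 1000 = 199.3 kN.
Design strength φR_n = 0.75 × 199.3 = 149 kN.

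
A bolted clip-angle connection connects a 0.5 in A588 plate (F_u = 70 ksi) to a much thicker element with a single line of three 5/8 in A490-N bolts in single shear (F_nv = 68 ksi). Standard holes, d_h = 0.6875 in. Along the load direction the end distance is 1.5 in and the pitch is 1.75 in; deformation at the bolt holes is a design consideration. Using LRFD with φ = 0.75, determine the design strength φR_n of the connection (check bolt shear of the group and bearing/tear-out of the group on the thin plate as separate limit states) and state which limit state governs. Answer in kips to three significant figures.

Bolt shear: A_b = π·0.625²/4 = 0.3068 in²; R_n = 68 × 0.3068 × 3 × 1 = 62.59 kips → 0.75 × 62.59 = 46.9 kips.
Bearing (1.2 l_c t F_u ≤ 2.4 d t F_u): upper limit = 2.4·0.625·0.5·70 = 52.5 kips.
  Edge l_c = 1.5 − 0.6875/2 = 1.156 → r_n = 48.56 kips; interior l_c = 1.75 − 0.6875 = 1.062 → r_n = 44.62 kips.
  R_n,bearing = 1·48.56 + 2·44.62 = 137.8 kips → 0.75 × 137.8 = 103 kips.
Bolt shear governs: 46.9 kips.

46.9 kips (bolt shear governs)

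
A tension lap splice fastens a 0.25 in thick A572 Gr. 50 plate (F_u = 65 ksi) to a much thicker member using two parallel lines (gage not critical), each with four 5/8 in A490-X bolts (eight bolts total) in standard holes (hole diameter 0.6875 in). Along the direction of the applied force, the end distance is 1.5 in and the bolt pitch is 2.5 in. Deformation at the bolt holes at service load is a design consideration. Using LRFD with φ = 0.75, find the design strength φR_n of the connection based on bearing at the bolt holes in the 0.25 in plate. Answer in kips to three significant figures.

144 kips

Per bolt r_n = 1.2 l_c t F_u ≤ 2.4 d t F_u; upper limit = 2.4 × 0.625 × 0.25 × 65 = 24.38 kips.
Edge bolt: l_c = 1.5 − 0.6875/2 = 1.156 in → 1.2 × 1.156 × 0.25 × 65 = 22.55 → r_n = 22.55 kips.
Interior bolts: l_c = 2.5 − 0.6875 = 1.812 in → 1.2 × 1.812 × 0.25 × 65 = 35.34 → r_n = 24.38 kips.
R_n = 2 × 22.55 + 6 × 24.38 = 191.3 kips.
Design strength φR_n = 0.75 × 191.3 = 144 kips.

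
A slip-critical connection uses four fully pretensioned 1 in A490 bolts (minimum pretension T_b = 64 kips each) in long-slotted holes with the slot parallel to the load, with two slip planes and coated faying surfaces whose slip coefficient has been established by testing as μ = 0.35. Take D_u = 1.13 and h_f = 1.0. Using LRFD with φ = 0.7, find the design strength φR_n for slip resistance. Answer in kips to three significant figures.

142 kips

R_n = μ · D_u · h_f · T_b · n_s · n_b = 0.35 × 1.13 × 1.0 × 64 × 2 × 4 = 202.5 kips.
Design strength φR_n = 0.7 × 202.5 = 142 kips.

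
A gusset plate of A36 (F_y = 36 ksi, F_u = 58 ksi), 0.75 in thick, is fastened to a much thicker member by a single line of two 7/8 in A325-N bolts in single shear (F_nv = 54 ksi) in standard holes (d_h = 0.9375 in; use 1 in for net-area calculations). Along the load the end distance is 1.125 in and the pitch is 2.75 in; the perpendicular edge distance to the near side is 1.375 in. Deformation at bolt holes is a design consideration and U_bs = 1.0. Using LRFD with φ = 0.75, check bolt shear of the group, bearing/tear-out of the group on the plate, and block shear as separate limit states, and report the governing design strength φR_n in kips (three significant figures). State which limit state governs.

48.7 kips (bolt shear governs)

Bolt shear: A_b = π·0.875²/4 = 0.6013 in²; R_n = 54 × 0.6013 × 2 × 1 = 64.94 kips → 0.75 × 64.94 = 48.7 kips.
Bearing: edge l_c = 0.6562, r_n = 34.26 kips; interior l_c = 1.812, r_n = 91.35 kips; R_n = 34.26 + 1·91.35 = 125.6 kips → 94.2 kips.
Block shear: A_gv = 2.906, A_nv = 1.781, A_nt = 0.6562 in²; R_n = min(0.6F_uA_nv, 0.6F_yA_gv) + U_bs·F_u·A_nt = 100 kips → 75 kips.
Bolt shear governs: 48.7 kips.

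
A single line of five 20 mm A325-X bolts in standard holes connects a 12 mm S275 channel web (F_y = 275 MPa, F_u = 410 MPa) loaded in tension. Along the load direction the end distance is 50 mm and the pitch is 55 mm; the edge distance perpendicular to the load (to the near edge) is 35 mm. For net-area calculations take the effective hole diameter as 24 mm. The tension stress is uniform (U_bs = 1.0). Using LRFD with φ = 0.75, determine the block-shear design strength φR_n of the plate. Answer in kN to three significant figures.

Shear plane L_v = 50 + 4·55 = 270 mm; A_gv = 270 × 12 = 3240 mm².
A_nv = (270 − 4.5·24) × 12 = 1944 mm².
A_nt = (35 − 0.5·24) × 12 = 276 mm².
0.6 F_u A_nv = 478.2 kN; 0.6 F_y A_gv = 534.6 kN → shear rupture governs the shear term.
R_n = 478.2 + 1.0 × 410 × 276 / 1000 = 591.4 kN.
Design strength φR_n = 0.75 × 591.4 = 444 kN.

444 kN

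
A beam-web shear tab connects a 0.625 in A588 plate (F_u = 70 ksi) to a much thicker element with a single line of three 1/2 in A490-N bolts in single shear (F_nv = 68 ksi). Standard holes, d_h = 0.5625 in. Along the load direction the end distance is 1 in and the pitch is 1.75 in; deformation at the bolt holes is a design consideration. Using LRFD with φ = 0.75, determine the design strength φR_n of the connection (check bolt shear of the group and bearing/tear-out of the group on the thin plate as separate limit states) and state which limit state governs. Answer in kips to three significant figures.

30 kips (bolt shear governs)

Bolt shear: A_b = π·0.5²/4 = 0.1963 in²; R_n = 68 × 0.1963 × 3 × 1 = 40.06 kips → 0.75 × 40.06 = 30 kips.
Bearing (1.2 l_c t F_u ≤ 2.4 d t F_u): upper limit = 2.4·0.5·0.625·70 = 52.5 kips.
  Edge l_c = 1 − 0.5625/2 = 0.7188 → r_n = 37.73 kips; interior l_c = 1.75 − 0.5625 = 1.188 → r_n = 52.5 kips.
  R_n,bearing = 1·37.73 + 2·52.5 = 142.7 kips → 0.75 × 142.7 = 107 kips.
Bolt shear governs: 30 kips.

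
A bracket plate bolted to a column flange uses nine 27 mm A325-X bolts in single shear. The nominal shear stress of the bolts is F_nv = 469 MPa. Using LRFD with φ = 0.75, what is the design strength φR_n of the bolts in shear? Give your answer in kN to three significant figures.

A_b = π × 27² / 4 = 572.6 mm².
R_n = F_nv · A_b · n · n_s = 469 × 572.6 × 9 × 1 / 1000 = 2417 kN.
Design strength φR_n = 0.75 × 2417 = 1810 kN.

1810 kN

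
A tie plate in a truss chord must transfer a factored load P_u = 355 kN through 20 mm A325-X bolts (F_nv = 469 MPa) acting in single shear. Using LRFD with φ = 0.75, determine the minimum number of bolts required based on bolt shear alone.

4 bolts

A_b = π·20²/4 = 314.2 mm².
Per-bolt design strength φR_n = 0.75 × 469 × 314.2 × 1 / 1000 = 110.5 kN.
n ≥ 355 / 110.5 = 3.213 → use 4 bolts.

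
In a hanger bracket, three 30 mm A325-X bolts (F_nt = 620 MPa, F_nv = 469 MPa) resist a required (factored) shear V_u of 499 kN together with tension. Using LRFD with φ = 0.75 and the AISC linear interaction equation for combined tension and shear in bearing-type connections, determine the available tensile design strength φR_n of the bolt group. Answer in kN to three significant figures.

622 kN

A_b = π·30²/4 = 706.9 mm²; f_rv = 499 × 1000 / (3 × 706.9) = 235.3 MPa.
F'_nt = 1.3 F_nt − (F_nt / φF_nv) f_rv = 1.3·620 − (620/(0.75·469))·235.3 = 391.2 MPa, capped at F_nt → F'_nt = 391.2 MPa.
R_n = F'_nt · A_b · n = 391.2 × 706.9 × 3 / 1000 = 829.6 kN.
Design strength φR_n = 0.75 × 829.6 = 622 kN.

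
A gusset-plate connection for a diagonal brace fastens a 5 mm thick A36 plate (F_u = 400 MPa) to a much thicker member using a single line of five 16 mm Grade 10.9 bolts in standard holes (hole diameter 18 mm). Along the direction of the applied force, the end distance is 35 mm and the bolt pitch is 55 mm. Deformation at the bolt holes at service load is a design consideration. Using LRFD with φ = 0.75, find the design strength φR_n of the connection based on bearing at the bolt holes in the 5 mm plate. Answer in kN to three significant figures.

277 kN

Per bolt r_n = 1.2 l_c t F_u ≤ 2.4 d t F_u; upper limit = 2.4 × 16 × 5 × 400 / 1000 = 76.8 kN.
Edge bolt: l_c = 35 − 18/2 = 26 mm → 1.2 × 26 × 5 × 400 / 1000 = 62.4 → r_n = 62.4 kN.
Interior bolts: l_c = 55 − 18 = 37 mm → 1.2 × 37 × 5 × 400 / 1000 = 88.8 → r_n = 76.8 kN.
R_n = 1 × 62.4 + 4 × 76.8 = 369.6 kN.
Design strength φR_n = 0.75 × 369.6 = 277 kN.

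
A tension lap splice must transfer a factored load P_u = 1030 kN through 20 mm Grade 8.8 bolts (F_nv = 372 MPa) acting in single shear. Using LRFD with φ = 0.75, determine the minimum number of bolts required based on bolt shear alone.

12 bolts

A_b = π·20²/4 = 314.2 mm².
Per-bolt design strength φR_n = 0.75 × 372 × 314.2 × 1 / 1000 = 87.65 kN.
n ≥ 1030 / 87.65 = 11.75 → use 12 bolts.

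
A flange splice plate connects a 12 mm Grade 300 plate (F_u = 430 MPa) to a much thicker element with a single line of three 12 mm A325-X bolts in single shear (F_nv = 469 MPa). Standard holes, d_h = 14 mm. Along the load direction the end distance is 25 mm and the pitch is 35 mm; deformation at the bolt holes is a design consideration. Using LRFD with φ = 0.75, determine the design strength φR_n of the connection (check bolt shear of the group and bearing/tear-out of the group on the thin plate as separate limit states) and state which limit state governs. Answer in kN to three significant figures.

119 kN (bolt shear governs)

Bolt shear: A_b = π·12²/4 = 113.1 mm²; R_n = 469 × 113.1 × 3 × 1 / 1000 = 159.1 kN → 0.75 × 159.1 = 119 kN.
Bearing (1.2 l_c t F_u ≤ 2.4 d t F_u): upper limit = 2.4·12·12·430 / 1000 = 148.6 kN.
  Edge l_c = 25 − 14/2 = 18 → r_n = 111.5 kN; interior l_c = 35 − 14 = 21 → r_n = 130 kN.
  R_n,bearing = 1·111.5 + 2·130 = 371.5 kN → 0.75 × 371.5 = 279 kN.
Bolt shear governs: 119 kN.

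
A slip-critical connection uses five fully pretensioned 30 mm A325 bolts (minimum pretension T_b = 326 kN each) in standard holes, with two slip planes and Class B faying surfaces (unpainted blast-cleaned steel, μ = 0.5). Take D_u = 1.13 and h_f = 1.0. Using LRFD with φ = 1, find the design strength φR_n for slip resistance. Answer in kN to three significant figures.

1840 kN

R_n = μ · D_u · h_f · T_b · n_s · n_b = 0.5 × 1.13 × 1.0 × 326 × 2 × 5 = 1842 kN.
Design strength φR_n = 1 × 1842 = 1840 kN.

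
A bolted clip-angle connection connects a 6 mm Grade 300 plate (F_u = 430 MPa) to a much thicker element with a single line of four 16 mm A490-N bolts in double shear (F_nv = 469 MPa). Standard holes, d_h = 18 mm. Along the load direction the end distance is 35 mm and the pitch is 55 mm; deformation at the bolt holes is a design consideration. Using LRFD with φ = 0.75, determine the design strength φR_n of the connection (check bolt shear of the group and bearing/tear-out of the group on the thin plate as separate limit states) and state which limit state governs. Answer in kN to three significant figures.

283 kN (bearing governs)

Bolt shear: A_b = π·16²/4 = 201.1 mm²; R_n = 469 × 201.1 × 4 × 2 / 1000 = 754.4 kN → 0.75 × 754.4 = 566 kN.
Bearing (1.2 l_c t F_u ≤ 2.4 d t F_u): upper limit = 2.4·16·6·430 / 1000 = 99.07 kN.
  Edge l_c = 35 − 18/2 = 26 → r_n = 80.5 kN; interior l_c = 55 − 18 = 37 → r_n = 99.07 kN.
  R_n,bearing = 1·80.5 + 3·99.07 = 377.7 kN → 0.75 × 377.7 = 283 kN.
Bearing governs: 283 kN.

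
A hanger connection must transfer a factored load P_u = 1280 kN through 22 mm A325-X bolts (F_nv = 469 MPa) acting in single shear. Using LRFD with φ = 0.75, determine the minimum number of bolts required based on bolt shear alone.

A_b = π·22²/4 = 380.1 mm².
Per-bolt design strength φR_n = 0.75 × 469 × 380.1 × 1 / 1000 = 133.7 kN.
n ≥ 1280 / 133.7 = 9.573 → use 10 bolts.

10 bolts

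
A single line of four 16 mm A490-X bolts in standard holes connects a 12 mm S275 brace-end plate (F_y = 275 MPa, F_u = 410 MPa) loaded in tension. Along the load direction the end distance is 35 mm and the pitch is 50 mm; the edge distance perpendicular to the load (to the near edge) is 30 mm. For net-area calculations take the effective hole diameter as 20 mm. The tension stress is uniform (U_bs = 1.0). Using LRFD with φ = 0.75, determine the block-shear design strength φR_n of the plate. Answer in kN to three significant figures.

Shear plane L_v = 35 + 3·50 = 185 mm; A_gv = 185 × 12 = 2220 mm².
A_nv = (185 − 3.5·20) × 12 = 1380 mm².
A_nt = (30 − 0.5·20) × 12 = 240 mm².
0.6 F_u A_nv = 339.5 kN; 0.6 F_y A_gv = 366.3 kN → shear rupture governs the shear term.
R_n = 339.5 + 1.0 × 410 × 240 / 1000 = 437.9 kN.
Design strength φR_n = 0.75 × 437.9 = 328 kN.

328 kN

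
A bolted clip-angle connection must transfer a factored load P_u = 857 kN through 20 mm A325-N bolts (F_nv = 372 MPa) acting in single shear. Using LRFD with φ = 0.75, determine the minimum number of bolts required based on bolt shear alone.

10 bolts

A_b = π·20²/4 = 314.2 mm².
Per-bolt design strength φR_n = 0.75 × 372 × 314.2 × 1 / 1000 = 87.65 kN.
n ≥ 857 / 87.65 = 9.777 → use 10 bolts.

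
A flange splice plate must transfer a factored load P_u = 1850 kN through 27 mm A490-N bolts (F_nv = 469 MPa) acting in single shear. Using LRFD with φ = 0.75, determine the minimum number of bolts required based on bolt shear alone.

10 bolts

A_b = π·27²/4 = 572.6 mm².
Per-bolt design strength φR_n = 0.75 × 469 × 572.6 × 1 / 1000 = 201.4 kN.
n ≥ 1850 / 201.4 = 9.186 → use 10 bolts.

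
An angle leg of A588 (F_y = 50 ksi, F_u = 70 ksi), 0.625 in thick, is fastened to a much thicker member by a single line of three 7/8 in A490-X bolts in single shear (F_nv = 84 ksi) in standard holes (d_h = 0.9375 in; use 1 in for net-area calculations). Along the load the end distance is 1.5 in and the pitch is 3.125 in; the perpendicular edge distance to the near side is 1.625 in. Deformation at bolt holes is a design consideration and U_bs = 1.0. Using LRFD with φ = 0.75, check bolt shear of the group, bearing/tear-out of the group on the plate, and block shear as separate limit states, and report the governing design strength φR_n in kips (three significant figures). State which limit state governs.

Bolt shear: A_b = π·0.875²/4 = 0.6013 in²; R_n = 84 × 0.6013 × 3 × 1 = 151.5 kips → 0.75 × 151.5 = 114 kips.
Bearing: edge l_c = 1.031, r_n = 54.14 kips; interior l_c = 2.188, r_n = 91.88 kips; R_n = 54.14 + 2·91.88 = 237.9 kips → 178 kips.
Block shear: A_gv = 4.844, A_nv = 3.281, A_nt = 0.7031 in²; R_n = min(0.6F_uA_nv, 0.6F_yA_gv) + U_bs·F_u·A_nt = 187 kips → 140 kips.
Bolt shear governs: 114 kips.

114 kips (bolt shear governs)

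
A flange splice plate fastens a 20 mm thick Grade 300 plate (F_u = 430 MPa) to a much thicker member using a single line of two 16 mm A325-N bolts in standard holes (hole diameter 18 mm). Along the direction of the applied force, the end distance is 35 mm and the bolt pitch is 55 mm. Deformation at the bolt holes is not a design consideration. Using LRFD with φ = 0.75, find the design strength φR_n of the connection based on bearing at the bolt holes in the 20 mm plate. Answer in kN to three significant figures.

561 kN

Per bolt r_n = 1.5 l_c t F_u ≤ 3.0 d t F_u; upper limit = 3.0 × 16 × 20 × 430 / 1000 = 412.8 kN.
Edge bolt: l_c = 35 − 18/2 = 26 mm → 1.5 × 26 × 20 × 430 / 1000 = 335.4 → r_n = 335.4 kN.
Interior bolts: l_c = 55 − 18 = 37 mm → 1.5 × 37 × 20 × 430 / 1000 = 477.3 → r_n = 412.8 kN.
R_n = 1 × 335.4 + 1 × 412.8 = 748.2 kN.
Design strength φR_n = 0.75 × 748.2 = 561 kN.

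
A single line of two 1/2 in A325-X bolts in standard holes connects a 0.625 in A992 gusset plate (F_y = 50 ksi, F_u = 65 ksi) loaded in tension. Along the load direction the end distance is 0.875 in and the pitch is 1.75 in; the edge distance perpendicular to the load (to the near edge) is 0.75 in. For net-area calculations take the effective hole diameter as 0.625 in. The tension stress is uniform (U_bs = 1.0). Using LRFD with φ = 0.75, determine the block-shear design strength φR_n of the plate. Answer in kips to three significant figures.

44.2 kips

Shear plane L_v = 0.875 + 1·1.75 = 2.625 in; A_gv = 2.625 × 0.625 = 1.641 in².
A_nv = (2.625 − 1.5·0.625) × 0.625 = 1.055 in².
A_nt = (0.75 − 0.5·0.625) × 0.625 = 0.2734 in².
0.6 F_u A_nv = 41.13 kips; 0.6 F_y A_gv = 49.22 kips → shear rupture governs the shear term.
R_n = 41.13 + 1.0 × 65 × 0.2734 = 58.91 kips.
Design strength φR_n = 0.75 × 58.91 = 44.2 kips.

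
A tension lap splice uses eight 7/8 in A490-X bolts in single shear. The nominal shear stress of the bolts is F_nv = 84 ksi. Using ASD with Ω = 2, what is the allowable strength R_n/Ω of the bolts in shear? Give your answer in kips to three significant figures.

202 kips

A_b = π × 0.875² / 4 = 0.6013 in².
R_n = F_nv · A_b · n · n_s = 84 × 0.6013 × 8 × 1 = 404.1 kips.
Allowable strength R_n/Ω = 404.1 / 2 = 202 kips.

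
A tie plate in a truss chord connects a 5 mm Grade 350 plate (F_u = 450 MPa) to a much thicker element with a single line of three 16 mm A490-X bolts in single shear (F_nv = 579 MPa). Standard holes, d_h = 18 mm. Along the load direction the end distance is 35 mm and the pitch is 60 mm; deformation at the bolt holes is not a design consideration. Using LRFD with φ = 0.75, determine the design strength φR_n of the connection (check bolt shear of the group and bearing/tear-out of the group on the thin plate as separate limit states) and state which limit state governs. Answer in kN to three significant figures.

Bolt shear: A_b = π·16²/4 = 201.1 mm²; R_n = 579 × 201.1 × 3 × 1 / 1000 = 349.2 kN → 0.75 × 349.2 = 262 kN.
Bearing (1.5 l_c t F_u ≤ 3.0 d t F_u): upper limit = 3.0·16·5·450 / 1000 = 108 kN.
  Edge l_c = 35 − 18/2 = 26 → r_n = 87.75 kN; interior l_c = 60 − 18 = 42 → r_n = 108 kN.
  R_n,bearing = 1·87.75 + 2·108 = 303.8 kN → 0.75 × 303.8 = 228 kN.
Bearing governs: 228 kN.

228 kN (bearing governs)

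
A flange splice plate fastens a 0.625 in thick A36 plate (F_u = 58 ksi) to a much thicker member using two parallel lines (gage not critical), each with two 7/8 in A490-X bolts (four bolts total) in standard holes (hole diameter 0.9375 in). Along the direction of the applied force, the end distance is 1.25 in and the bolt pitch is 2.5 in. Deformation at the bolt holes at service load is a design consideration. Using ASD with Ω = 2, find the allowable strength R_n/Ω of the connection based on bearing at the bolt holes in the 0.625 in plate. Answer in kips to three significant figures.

Per bolt r_n = 1.2 l_c t F_u ≤ 2.4 d t F_u; upper limit = 2.4 × 0.875 × 0.625 × 58 = 76.12 kips.
Edge bolt: l_c = 1.25 − 0.9375/2 = 0.7812 in → 1.2 × 0.7812 × 0.625 × 58 = 33.98 → r_n = 33.98 kips.
Interior bolts: l_c = 2.5 − 0.9375 = 1.562 in → 1.2 × 1.562 × 0.625 × 58 = 67.97 → r_n = 67.97 kips.
R_n = 2 × 33.98 + 2 × 67.97 = 203.9 kips.
Allowable strength R_n/Ω = 203.9 / 2 = 102 kips.

102 kips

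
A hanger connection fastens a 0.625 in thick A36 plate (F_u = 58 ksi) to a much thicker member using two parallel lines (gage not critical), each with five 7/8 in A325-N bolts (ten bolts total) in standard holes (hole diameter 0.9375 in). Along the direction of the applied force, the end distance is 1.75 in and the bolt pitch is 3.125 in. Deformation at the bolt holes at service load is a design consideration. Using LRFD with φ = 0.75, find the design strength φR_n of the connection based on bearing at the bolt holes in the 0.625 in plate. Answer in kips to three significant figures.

Per bolt r_n = 1.2 l_c t F_u ≤ 2.4 d t F_u; upper limit = 2.4 × 0.875 × 0.625 × 58 = 76.12 kips.
Edge bolt: l_c = 1.75 − 0.9375/2 = 1.281 in → 1.2 × 1.281 × 0.625 × 58 = 55.73 → r_n = 55.73 kips.
Interior bolts: l_c = 3.125 − 0.9375 = 2.188 in → 1.2 × 2.188 × 0.625 × 58 = 95.16 → r_n = 76.12 kips.
R_n = 2 × 55.73 + 8 × 76.12 = 720.5 kips.
Design strength φR_n = 0.75 × 720.5 = 540 kips.

540 kips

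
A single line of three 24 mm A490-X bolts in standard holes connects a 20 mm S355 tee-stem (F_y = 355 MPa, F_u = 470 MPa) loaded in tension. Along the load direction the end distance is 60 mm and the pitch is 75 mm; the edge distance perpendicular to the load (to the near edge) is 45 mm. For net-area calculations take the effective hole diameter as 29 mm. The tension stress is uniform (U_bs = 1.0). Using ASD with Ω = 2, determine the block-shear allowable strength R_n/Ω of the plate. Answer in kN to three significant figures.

Shear plane L_v = 60 + 2·75 = 210 mm; A_gv = 210 × 20 = 4200 mm².
A_nv = (210 − 2.5·29) × 20 = 2750 mm².
A_nt = (45 − 0.5·29) × 20 = 610 mm².
0.6 F_u A_nv = 775.5 kN; 0.6 F_y A_gv = 894.6 kN → shear rupture governs the shear term.
R_n = 775.5 + 1.0 × 470 × 610 / 1000 = 1062 kN.
Allowable strength R_n/Ω = 1062 / 2 = 531 kN.

531 kN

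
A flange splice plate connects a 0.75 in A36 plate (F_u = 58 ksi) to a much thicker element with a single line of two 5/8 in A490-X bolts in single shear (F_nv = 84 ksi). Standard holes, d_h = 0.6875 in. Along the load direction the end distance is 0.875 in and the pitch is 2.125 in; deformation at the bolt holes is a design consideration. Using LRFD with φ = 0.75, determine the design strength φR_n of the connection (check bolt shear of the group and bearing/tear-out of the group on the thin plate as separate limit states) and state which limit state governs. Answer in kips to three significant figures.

Bolt shear: A_b = π·0.625²/4 = 0.3068 in²; R_n = 84 × 0.3068 × 2 × 1 = 51.54 kips → 0.75 × 51.54 = 38.7 kips.
Bearing (1.2 l_c t F_u ≤ 2.4 d t F_u): upper limit = 2.4·0.625·0.75·58 = 65.25 kips.
  Edge l_c = 0.875 − 0.6875/2 = 0.5312 → r_n = 27.73 kips; interior l_c = 2.125 − 0.6875 = 1.438 → r_n = 65.25 kips.
  R_n,bearing = 1·27.73 + 1·65.25 = 92.98 kips → 0.75 × 92.98 = 69.7 kips.
Bolt shear governs: 38.7 kips.

38.7 kips (bolt shear governs)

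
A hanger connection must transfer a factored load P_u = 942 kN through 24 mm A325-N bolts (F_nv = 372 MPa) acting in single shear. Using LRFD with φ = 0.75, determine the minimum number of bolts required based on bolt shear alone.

A_b = π·24²/4 = 452.4 mm².
Per-bolt design strength φR_n = 0.75 × 372 × 452.4 × 1 / 1000 = 126.2 kN.
n ≥ 942 / 126.2 = 7.463 → use 8 bolts.

8 bolts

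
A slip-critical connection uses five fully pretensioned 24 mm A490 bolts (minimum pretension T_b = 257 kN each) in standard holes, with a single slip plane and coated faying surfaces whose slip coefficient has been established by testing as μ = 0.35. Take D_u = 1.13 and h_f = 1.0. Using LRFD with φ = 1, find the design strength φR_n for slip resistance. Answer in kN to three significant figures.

508 kN

R_n = μ · D_u · h_f · T_b · n_s · n_b = 0.35 × 1.13 × 1.0 × 257 × 1 × 5 = 508.2 kN.
Design strength φR_n = 1 × 508.2 = 508 kN.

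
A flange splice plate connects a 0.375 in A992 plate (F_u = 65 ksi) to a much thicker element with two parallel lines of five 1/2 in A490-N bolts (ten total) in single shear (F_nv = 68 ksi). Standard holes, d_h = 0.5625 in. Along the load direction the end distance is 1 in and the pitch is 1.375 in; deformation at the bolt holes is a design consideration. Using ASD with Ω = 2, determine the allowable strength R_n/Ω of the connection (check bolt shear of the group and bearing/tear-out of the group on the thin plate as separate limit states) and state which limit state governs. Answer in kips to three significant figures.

Bolt shear: A_b = π·0.5²/4 = 0.1963 in²; R_n = 68 × 0.1963 × 10 × 1 = 133.5 kips → 133.5 / 2 = 66.8 kips.
Bearing (1.2 l_c t F_u ≤ 2.4 d t F_u): upper limit = 2.4·0.5·0.375·65 = 29.25 kips.
  Edge l_c = 1 − 0.5625/2 = 0.7188 → r_n = 21.02 kips; interior l_c = 1.375 − 0.5625 = 0.8125 → r_n = 23.77 kips.
  R_n,bearing = 2·21.02 + 8·23.77 = 232.2 kips → 232.2 / 2 = 116 kips.
Bolt shear governs: 66.8 kips.

66.8 kips (bolt shear governs)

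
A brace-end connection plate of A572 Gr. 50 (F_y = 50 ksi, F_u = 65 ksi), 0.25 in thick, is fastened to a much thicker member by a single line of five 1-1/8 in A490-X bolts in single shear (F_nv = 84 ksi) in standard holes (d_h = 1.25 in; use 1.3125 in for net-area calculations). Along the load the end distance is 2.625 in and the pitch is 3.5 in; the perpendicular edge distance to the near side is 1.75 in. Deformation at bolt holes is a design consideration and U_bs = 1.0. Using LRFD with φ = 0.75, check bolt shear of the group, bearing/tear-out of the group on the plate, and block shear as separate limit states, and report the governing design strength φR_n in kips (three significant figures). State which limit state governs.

91.7 kips (block shear governs)

Bolt shear: A_b = π·1.125²/4 = 0.994 in²; R_n = 84 × 0.994 × 5 × 1 = 417.5 kips → 0.75 × 417.5 = 313 kips.
Bearing: edge l_c = 2, r_n = 39 kips; interior l_c = 2.25, r_n = 43.87 kips; R_n = 39 + 4·43.87 = 214.5 kips → 161 kips.
Block shear: A_gv = 4.156, A_nv = 2.68, A_nt = 0.2734 in²; R_n = min(0.6F_uA_nv, 0.6F_yA_gv) + U_bs·F_u·A_nt = 122.3 kips → 91.7 kips.
Block shear governs: 91.7 kips.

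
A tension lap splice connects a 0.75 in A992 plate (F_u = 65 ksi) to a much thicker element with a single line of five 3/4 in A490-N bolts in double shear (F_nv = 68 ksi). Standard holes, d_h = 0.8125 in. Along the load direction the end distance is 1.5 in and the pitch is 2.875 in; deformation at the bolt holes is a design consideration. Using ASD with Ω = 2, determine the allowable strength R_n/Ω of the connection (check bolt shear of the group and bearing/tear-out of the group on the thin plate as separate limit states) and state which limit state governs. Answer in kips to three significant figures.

150 kips (bolt shear governs)

Bolt shear: A_b = π·0.75²/4 = 0.4418 in²; R_n = 68 × 0.4418 × 5 × 2 = 300.4 kips → 300.4 / 2 = 150 kips.
Bearing (1.2 l_c t F_u ≤ 2.4 d t F_u): upper limit = 2.4·0.75·0.75·65 = 87.75 kips.
  Edge l_c = 1.5 − 0.8125/2 = 1.094 → r_n = 63.98 kips; interior l_c = 2.875 − 0.8125 = 2.062 → r_n = 87.75 kips.
  R_n,bearing = 1·63.98 + 4·87.75 = 415 kips → 415 / 2 = 207 kips.
Bolt shear governs: 150 kips.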